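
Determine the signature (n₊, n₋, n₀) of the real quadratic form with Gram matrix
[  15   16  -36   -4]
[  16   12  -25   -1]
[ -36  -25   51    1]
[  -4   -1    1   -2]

step 0: pivot 15 → sign +
step 1: pivot -76/15 → sign −
step 2: pivot 3/76 → sign +
step 3: pivot -1 → sign −
signature = (2, 2, 0)

Answer: (2, 2, 0)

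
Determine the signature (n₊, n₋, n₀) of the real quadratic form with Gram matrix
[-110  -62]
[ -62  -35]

step 0: pivot -110 → sign −
step 1: pivot -3/55 → sign −
signature = (0, 2, 0)

Answer: (0, 2, 0)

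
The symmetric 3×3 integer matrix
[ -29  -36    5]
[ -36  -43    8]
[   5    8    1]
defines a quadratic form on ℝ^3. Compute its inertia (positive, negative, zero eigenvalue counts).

Answer: (1, 2, 0)

Derivation:
step 0: pivot -29 → sign −
step 1: pivot 49/29 → sign +
step 2: pivot -2/49 → sign −
signature = (1, 2, 0)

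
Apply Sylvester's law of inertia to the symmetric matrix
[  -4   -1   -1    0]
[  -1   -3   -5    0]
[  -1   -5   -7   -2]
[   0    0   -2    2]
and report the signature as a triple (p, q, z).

Answer: (1, 3, 0)

Derivation:
step 0: pivot -4 → sign −
step 1: pivot -11/4 → sign −
step 2: pivot 16/11 → sign +
step 3: pivot -3/4 → sign −
signature = (1, 3, 0)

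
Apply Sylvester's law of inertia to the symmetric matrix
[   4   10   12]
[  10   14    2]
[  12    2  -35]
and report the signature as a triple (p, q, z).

step 0: pivot 4 → sign +
step 1: pivot -11 → sign −
step 2: pivot 3/11 → sign +
signature = (2, 1, 0)

Answer: (2, 1, 0)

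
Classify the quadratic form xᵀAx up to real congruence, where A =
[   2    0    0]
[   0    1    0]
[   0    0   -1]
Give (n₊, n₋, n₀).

Answer: (2, 1, 0)

Derivation:
step 0: pivot 2 → sign +
step 1: pivot 1 → sign +
step 2: pivot -1 → sign −
signature = (2, 1, 0)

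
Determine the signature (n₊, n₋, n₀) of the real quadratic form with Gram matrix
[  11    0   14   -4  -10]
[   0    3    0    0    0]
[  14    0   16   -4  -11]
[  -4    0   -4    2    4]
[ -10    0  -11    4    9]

step 0: pivot 11 → sign +
step 1: pivot 3 → sign +
step 2: pivot -20/11 → sign −
step 3: pivot 6/5 → sign +
step 4: pivot -1/12 → sign −
signature = (3, 2, 0)

Answer: (3, 2, 0)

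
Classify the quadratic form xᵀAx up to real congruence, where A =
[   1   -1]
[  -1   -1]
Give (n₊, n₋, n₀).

step 0: pivot 1 → sign +
step 1: pivot -2 → sign −
signature = (1, 1, 0)

Answer: (1, 1, 0)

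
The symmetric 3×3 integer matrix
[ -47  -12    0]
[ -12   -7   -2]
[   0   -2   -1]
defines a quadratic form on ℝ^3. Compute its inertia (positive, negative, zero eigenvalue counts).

step 0: pivot -47 → sign −
step 1: pivot -185/47 → sign −
step 2: pivot 3/185 → sign +
signature = (1, 2, 0)

Answer: (1, 2, 0)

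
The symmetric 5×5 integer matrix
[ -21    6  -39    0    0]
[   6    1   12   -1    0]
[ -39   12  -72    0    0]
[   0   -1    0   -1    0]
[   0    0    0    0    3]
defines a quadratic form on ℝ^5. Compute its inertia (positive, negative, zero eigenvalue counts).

Answer: (3, 2, 0)

Derivation:
step 0: pivot -21 → sign −
step 1: pivot 19/7 → sign +
step 2: pivot 3/19 → sign +
step 3: pivot -2 → sign −
step 4: pivot 3 → sign +
signature = (3, 2, 0)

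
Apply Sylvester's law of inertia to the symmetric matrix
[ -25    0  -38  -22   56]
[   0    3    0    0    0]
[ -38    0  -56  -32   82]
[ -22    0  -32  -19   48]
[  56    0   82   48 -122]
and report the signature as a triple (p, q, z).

Answer: (2, 3, 0)

Derivation:
step 0: pivot -25 → sign −
step 1: pivot 3 → sign +
step 2: pivot 44/25 → sign +
step 3: pivot -9/11 → sign −
step 4: pivot -1/9 → sign −
signature = (2, 3, 0)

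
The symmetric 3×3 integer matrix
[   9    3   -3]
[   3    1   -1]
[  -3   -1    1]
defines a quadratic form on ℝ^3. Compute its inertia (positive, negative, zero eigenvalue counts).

step 0: pivot 9 → sign +
step 1: row/col 1 already zero → sign 0
step 2: row/col 2 already zero → sign 0
signature = (1, 0, 2)

Answer: (1, 0, 2)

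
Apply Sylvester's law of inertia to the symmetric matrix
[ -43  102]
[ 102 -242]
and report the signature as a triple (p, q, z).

step 0: pivot -43 → sign −
step 1: pivot -2/43 → sign −
signature = (0, 2, 0)

Answer: (0, 2, 0)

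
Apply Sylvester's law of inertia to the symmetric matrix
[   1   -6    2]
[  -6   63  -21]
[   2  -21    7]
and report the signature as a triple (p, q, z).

Answer: (2, 0, 1)

Derivation:
step 0: pivot 1 → sign +
step 1: pivot 27 → sign +
step 2: row/col 2 already zero → sign 0
signature = (2, 0, 1)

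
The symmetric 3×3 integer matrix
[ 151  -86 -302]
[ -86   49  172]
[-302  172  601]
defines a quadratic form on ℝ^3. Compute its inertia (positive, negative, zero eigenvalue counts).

Answer: (2, 1, 0)

Derivation:
step 0: pivot 151 → sign +
step 1: pivot 3/151 → sign +
step 2: pivot -3 → sign −
signature = (2, 1, 0)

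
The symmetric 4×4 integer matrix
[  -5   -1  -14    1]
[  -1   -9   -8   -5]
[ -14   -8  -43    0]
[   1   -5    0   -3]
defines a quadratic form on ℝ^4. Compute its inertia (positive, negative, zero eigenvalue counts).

Answer: (1, 3, 0)

Derivation:
step 0: pivot -5 → sign −
step 1: pivot -44/5 → sign −
step 2: pivot -8/11 → sign −
step 3: pivot 3/8 → sign +
signature = (1, 3, 0)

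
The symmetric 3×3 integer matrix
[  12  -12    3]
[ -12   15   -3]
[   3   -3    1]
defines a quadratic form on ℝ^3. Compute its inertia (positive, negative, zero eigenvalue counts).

Answer: (3, 0, 0)

Derivation:
step 0: pivot 12 → sign +
step 1: pivot 3 → sign +
step 2: pivot 1/4 → sign +
signature = (3, 0, 0)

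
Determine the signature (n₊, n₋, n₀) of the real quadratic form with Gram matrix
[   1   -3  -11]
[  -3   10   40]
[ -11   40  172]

step 0: pivot 1 → sign +
step 1: pivot 1 → sign +
step 2: pivot 2 → sign +
signature = (3, 0, 0)

Answer: (3, 0, 0)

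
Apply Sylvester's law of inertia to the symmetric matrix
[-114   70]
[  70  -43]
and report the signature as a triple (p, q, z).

step 0: pivot -114 → sign −
step 1: pivot -1/57 → sign −
signature = (0, 2, 0)

Answer: (0, 2, 0)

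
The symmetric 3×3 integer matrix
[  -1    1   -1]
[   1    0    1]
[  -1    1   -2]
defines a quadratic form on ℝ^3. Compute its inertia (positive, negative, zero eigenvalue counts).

Answer: (1, 2, 0)

Derivation:
step 0: pivot -1 → sign −
step 1: pivot 1 → sign +
step 2: pivot -1 → sign −
signature = (1, 2, 0)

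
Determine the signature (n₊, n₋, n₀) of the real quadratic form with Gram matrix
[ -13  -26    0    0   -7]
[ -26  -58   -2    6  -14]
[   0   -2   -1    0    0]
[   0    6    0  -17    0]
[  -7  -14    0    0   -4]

Answer: (1, 4, 0)

Derivation:
step 0: pivot -13 → sign −
step 1: pivot -6 → sign −
step 2: pivot -1/3 → sign −
step 3: pivot 1 → sign +
step 4: pivot -3/13 → sign −
signature = (1, 4, 0)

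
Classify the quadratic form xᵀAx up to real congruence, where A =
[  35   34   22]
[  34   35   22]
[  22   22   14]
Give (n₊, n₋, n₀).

Answer: (2, 1, 0)

Derivation:
step 0: pivot 35 → sign +
step 1: pivot 69/35 → sign +
step 2: pivot -2/69 → sign −
signature = (2, 1, 0)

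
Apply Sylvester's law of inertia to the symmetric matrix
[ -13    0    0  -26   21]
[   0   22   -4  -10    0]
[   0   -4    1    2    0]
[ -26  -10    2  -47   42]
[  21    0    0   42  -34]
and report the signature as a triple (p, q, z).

Answer: (3, 2, 0)

Derivation:
step 0: pivot -13 → sign −
step 1: pivot 22 → sign +
step 2: pivot 3/11 → sign +
step 3: pivot 1/3 → sign +
step 4: pivot -1/13 → sign −
signature = (3, 2, 0)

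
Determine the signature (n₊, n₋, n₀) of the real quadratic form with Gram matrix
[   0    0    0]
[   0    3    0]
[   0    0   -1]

step 0: pivot 3 → sign +
step 1: pivot -1 → sign −
step 2: row/col 2 already zero → sign 0
signature = (1, 1, 1)

Answer: (1, 1, 1)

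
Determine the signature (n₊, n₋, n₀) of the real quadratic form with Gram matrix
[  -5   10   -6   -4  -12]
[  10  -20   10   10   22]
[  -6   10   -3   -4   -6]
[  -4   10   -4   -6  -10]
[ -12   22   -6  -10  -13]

Answer: (3, 2, 0)

Derivation:
step 0: pivot -5 → sign −
step 1: pivot 21/5 → sign +
step 2: pivot -20/21 → sign −
step 3: pivot 3 → sign +
step 4: pivot 1/5 → sign +
signature = (3, 2, 0)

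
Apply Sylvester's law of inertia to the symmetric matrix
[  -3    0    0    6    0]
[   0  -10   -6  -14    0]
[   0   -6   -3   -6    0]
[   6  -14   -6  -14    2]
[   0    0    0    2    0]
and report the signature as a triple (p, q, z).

Answer: (2, 3, 0)

Derivation:
step 0: pivot -3 → sign −
step 1: pivot -10 → sign −
step 2: pivot 3/5 → sign +
step 3: pivot 8 → sign +
step 4: pivot -1/2 → sign −
signature = (2, 3, 0)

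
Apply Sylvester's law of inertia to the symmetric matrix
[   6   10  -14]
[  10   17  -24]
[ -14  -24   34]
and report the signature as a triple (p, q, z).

Answer: (2, 0, 1)

Derivation:
step 0: pivot 6 → sign +
step 1: pivot 1/3 → sign +
step 2: row/col 2 already zero → sign 0
signature = (2, 0, 1)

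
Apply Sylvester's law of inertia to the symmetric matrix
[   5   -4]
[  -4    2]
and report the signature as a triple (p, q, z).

step 0: pivot 5 → sign +
step 1: pivot -6/5 → sign −
signature = (1, 1, 0)

Answer: (1, 1, 0)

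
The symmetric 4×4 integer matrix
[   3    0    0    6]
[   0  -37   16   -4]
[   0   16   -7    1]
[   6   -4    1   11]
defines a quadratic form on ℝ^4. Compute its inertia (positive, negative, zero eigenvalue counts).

step 0: pivot 3 → sign +
step 1: pivot -37 → sign −
step 2: pivot -3/37 → sign −
step 3: pivot 6 → sign +
signature = (2, 2, 0)

Answer: (2, 2, 0)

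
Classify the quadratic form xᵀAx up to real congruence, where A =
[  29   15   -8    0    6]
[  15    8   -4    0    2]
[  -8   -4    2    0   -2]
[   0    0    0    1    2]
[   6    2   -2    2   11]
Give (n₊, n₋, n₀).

Answer: (4, 1, 0)

Derivation:
step 0: pivot 29 → sign +
step 1: pivot 7/29 → sign +
step 2: pivot -2/7 → sign −
step 3: pivot 1 → sign +
step 4: pivot 1 → sign +
signature = (4, 1, 0)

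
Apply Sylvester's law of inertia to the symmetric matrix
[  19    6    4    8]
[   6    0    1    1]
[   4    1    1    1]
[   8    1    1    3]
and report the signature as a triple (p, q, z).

Answer: (2, 2, 0)

Derivation:
step 0: pivot 19 → sign +
step 1: pivot -36/19 → sign −
step 2: pivot 7/36 → sign +
step 3: pivot -2/7 → sign −
signature = (2, 2, 0)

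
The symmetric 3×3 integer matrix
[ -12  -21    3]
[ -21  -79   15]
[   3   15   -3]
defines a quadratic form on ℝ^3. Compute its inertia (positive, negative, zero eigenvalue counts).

step 0: pivot -12 → sign −
step 1: pivot -169/4 → sign −
step 2: row/col 2 already zero → sign 0
signature = (0, 2, 1)

Answer: (0, 2, 1)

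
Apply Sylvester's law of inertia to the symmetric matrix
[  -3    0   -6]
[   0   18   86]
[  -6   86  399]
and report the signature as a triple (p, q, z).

step 0: pivot -3 → sign −
step 1: pivot 18 → sign +
step 2: pivot 1/9 → sign +
signature = (2, 1, 0)

Answer: (2, 1, 0)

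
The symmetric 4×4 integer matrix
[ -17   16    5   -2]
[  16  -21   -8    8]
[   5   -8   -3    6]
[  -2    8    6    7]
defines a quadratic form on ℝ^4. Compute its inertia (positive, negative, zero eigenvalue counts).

Answer: (1, 3, 0)

Derivation:
step 0: pivot -17 → sign −
step 1: pivot -101/17 → sign −
step 2: pivot 30/101 → sign +
step 3: pivot -1/5 → sign −
signature = (1, 3, 0)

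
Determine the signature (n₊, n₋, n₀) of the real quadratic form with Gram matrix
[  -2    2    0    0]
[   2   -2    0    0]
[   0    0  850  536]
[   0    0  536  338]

Answer: (2, 1, 1)

Derivation:
step 0: pivot -2 → sign −
step 1: pivot 850 → sign +
step 2: pivot 2/425 → sign +
step 3: row/col 3 already zero → sign 0
signature = (2, 1, 1)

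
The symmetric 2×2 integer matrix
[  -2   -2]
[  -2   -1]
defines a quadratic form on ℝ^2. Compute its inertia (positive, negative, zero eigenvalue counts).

Answer: (1, 1, 0)

Derivation:
step 0: pivot -2 → sign −
step 1: pivot 1 → sign +
signature = (1, 1, 0)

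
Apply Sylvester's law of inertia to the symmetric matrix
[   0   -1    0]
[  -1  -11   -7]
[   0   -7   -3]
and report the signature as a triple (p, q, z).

step 0: pivot -11 → sign −
step 1: pivot 1/11 → sign +
step 2: pivot -3 → sign −
signature = (1, 2, 0)

Answer: (1, 2, 0)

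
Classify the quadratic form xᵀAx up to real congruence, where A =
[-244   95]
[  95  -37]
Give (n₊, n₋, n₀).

step 0: pivot -244 → sign −
step 1: pivot -3/244 → sign −
signature = (0, 2, 0)

Answer: (0, 2, 0)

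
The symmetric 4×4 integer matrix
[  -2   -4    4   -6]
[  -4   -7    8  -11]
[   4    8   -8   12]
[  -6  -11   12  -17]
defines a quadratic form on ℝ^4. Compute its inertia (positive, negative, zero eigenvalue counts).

Answer: (1, 1, 2)

Derivation:
step 0: pivot -2 → sign −
step 1: pivot 1 → sign +
step 2: row/col 2 already zero → sign 0
step 3: row/col 3 already zero → sign 0
signature = (1, 1, 2)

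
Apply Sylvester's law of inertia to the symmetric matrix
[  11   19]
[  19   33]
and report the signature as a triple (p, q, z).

step 0: pivot 11 → sign +
step 1: pivot 2/11 → sign +
signature = (2, 0, 0)

Answer: (2, 0, 0)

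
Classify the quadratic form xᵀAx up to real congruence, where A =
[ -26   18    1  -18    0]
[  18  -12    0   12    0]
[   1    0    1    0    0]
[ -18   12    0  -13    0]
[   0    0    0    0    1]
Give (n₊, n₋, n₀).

step 0: pivot -26 → sign −
step 1: pivot 6/13 → sign +
step 2: pivot -1 → sign −
step 3: pivot 1 → sign +
step 4: row/col 4 already zero → sign 0
signature = (2, 2, 1)

Answer: (2, 2, 1)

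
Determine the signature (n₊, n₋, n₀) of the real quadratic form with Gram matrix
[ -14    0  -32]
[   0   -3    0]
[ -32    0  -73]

Answer: (1, 2, 0)

Derivation:
step 0: pivot -14 → sign −
step 1: pivot -3 → sign −
step 2: pivot 1/7 → sign +
signature = (1, 2, 0)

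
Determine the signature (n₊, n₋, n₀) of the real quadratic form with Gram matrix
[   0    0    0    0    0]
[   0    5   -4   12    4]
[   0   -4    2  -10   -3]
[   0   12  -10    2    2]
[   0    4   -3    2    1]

step 0: pivot 5 → sign +
step 1: pivot -6/5 → sign −
step 2: pivot -80/3 → sign −
step 3: pivot 3/80 → sign +
step 4: row/col 4 already zero → sign 0
signature = (2, 2, 1)

Answer: (2, 2, 1)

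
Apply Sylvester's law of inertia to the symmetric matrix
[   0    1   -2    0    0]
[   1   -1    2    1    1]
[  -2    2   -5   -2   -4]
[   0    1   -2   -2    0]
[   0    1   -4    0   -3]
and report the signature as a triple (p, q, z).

step 0: pivot -1 → sign −
step 1: pivot 1 → sign +
step 2: pivot -1 → sign −
step 3: pivot -2 → sign −
step 4: pivot 1 → sign +
signature = (2, 3, 0)

Answer: (2, 3, 0)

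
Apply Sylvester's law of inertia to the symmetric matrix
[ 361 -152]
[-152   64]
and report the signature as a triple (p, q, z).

Answer: (1, 0, 1)

Derivation:
step 0: pivot 361 → sign +
step 1: row/col 1 already zero → sign 0
signature = (1, 0, 1)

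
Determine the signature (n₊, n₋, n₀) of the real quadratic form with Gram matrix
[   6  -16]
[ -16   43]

Answer: (2, 0, 0)

Derivation:
step 0: pivot 6 → sign +
step 1: pivot 1/3 → sign +
signature = (2, 0, 0)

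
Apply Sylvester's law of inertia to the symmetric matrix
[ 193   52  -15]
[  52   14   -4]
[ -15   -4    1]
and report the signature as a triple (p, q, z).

Answer: (1, 1, 1)

Derivation:
step 0: pivot 193 → sign +
step 1: pivot -2/193 → sign −
step 2: row/col 2 already zero → sign 0
signature = (1, 1, 1)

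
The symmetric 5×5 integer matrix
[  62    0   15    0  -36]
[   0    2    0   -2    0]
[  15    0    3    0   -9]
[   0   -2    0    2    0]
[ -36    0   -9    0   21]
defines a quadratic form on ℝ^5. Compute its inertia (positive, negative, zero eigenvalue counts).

Answer: (3, 1, 1)

Derivation:
step 0: pivot 62 → sign +
step 1: pivot 2 → sign +
step 2: pivot -39/62 → sign −
step 3: pivot 3/13 → sign +
step 4: row/col 4 already zero → sign 0
signature = (3, 1, 1)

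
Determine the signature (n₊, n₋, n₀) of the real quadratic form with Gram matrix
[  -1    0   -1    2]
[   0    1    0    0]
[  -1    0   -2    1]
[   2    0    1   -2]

Answer: (2, 2, 0)

Derivation:
step 0: pivot -1 → sign −
step 1: pivot 1 → sign +
step 2: pivot -1 → sign −
step 3: pivot 3 → sign +
signature = (2, 2, 0)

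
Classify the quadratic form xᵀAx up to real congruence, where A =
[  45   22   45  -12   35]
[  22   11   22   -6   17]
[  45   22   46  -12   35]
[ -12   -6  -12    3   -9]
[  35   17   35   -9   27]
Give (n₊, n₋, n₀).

Answer: (3, 1, 1)

Derivation:
step 0: pivot 45 → sign +
step 1: pivot 11/45 → sign +
step 2: pivot 1 → sign +
step 3: pivot -3/11 → sign −
step 4: row/col 4 already zero → sign 0
signature = (3, 1, 1)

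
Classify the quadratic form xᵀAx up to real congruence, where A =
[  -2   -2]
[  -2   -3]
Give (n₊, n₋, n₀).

step 0: pivot -2 → sign −
step 1: pivot -1 → sign −
signature = (0, 2, 0)

Answer: (0, 2, 0)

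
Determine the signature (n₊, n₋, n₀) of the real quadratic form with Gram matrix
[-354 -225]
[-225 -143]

step 0: pivot -354 → sign −
step 1: pivot 1/118 → sign +
signature = (1, 1, 0)

Answer: (1, 1, 0)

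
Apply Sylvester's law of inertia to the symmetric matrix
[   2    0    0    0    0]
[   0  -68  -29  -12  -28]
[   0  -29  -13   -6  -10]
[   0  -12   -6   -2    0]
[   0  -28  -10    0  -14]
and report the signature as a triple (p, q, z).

Answer: (2, 3, 0)

Derivation:
step 0: pivot 2 → sign +
step 1: pivot -68 → sign −
step 2: pivot -43/68 → sign −
step 3: pivot 58/43 → sign +
step 4: pivot -6/29 → sign −
signature = (2, 3, 0)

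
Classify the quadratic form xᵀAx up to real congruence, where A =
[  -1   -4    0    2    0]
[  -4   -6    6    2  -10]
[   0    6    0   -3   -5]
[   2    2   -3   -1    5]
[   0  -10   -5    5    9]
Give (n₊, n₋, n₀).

step 0: pivot -1 → sign −
step 1: pivot 10 → sign +
step 2: pivot -18/5 → sign −
step 3: pivot -1/2 → sign −
step 4: pivot 2/3 → sign +
signature = (2, 3, 0)

Answer: (2, 3, 0)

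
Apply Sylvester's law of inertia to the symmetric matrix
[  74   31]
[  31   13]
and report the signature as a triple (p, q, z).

Answer: (2, 0, 0)

Derivation:
step 0: pivot 74 → sign +
step 1: pivot 1/74 → sign +
signature = (2, 0, 0)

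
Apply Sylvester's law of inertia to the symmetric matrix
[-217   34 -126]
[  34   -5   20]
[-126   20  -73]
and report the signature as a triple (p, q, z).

step 0: pivot -217 → sign −
step 1: pivot 71/217 → sign +
step 2: pivot -3/71 → sign −
signature = (1, 2, 0)

Answer: (1, 2, 0)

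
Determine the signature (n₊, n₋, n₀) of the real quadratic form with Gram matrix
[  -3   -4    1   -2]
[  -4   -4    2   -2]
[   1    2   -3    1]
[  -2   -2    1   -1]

Answer: (1, 2, 1)

Derivation:
step 0: pivot -3 → sign −
step 1: pivot 4/3 → sign +
step 2: pivot -3 → sign −
step 3: row/col 3 already zero → sign 0
signature = (1, 2, 1)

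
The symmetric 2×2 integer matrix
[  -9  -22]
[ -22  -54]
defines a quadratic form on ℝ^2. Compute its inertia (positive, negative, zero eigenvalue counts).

Answer: (0, 2, 0)

Derivation:
step 0: pivot -9 → sign −
step 1: pivot -2/9 → sign −
signature = (0, 2, 0)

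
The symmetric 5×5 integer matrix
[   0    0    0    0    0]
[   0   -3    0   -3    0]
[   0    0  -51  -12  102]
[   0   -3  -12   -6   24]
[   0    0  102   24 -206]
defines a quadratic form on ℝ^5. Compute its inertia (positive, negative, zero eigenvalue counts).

step 0: pivot -3 → sign −
step 1: pivot -51 → sign −
step 2: pivot -3/17 → sign −
step 3: pivot -2 → sign −
step 4: row/col 4 already zero → sign 0
signature = (0, 4, 1)

Answer: (0, 4, 1)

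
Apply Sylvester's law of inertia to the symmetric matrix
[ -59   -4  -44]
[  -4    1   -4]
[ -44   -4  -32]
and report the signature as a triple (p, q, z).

Answer: (1, 1, 1)

Derivation:
step 0: pivot -59 → sign −
step 1: pivot 75/59 → sign +
step 2: row/col 2 already zero → sign 0
signature = (1, 1, 1)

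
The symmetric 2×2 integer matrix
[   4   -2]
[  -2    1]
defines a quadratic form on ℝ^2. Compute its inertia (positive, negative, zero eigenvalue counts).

Answer: (1, 0, 1)

Derivation:
step 0: pivot 4 → sign +
step 1: row/col 1 already zero → sign 0
signature = (1, 0, 1)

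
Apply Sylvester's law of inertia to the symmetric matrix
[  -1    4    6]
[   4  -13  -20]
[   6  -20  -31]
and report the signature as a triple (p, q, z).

step 0: pivot -1 → sign −
step 1: pivot 3 → sign +
step 2: pivot -1/3 → sign −
signature = (1, 2, 0)

Answer: (1, 2, 0)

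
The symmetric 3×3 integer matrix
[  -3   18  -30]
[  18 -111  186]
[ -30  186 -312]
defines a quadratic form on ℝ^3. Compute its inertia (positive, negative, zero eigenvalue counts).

step 0: pivot -3 → sign −
step 1: pivot -3 → sign −
step 2: row/col 2 already zero → sign 0
signature = (0, 2, 1)

Answer: (0, 2, 1)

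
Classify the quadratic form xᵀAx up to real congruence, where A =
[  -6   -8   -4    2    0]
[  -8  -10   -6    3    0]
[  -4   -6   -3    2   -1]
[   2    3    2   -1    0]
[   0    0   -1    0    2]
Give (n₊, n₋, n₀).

Answer: (3, 2, 0)

Derivation:
step 0: pivot -6 → sign −
step 1: pivot 2/3 → sign +
step 2: pivot -1 → sign −
step 3: pivot 1/2 → sign +
step 4: pivot 1 → sign +
signature = (3, 2, 0)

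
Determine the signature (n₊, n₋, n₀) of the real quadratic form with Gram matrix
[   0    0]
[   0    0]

step 0: row/col 0 already zero → sign 0
step 1: row/col 1 already zero → sign 0
signature = (0, 0, 2)

Answer: (0, 0, 2)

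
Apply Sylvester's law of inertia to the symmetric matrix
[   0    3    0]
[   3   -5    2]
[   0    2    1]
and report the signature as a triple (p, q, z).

step 0: pivot -5 → sign −
step 1: pivot 9/5 → sign +
step 2: pivot 1 → sign +
signature = (2, 1, 0)

Answer: (2, 1, 0)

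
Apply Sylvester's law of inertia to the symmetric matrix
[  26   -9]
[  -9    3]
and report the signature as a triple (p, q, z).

step 0: pivot 26 → sign +
step 1: pivot -3/26 → sign −
signature = (1, 1, 0)

Answer: (1, 1, 0)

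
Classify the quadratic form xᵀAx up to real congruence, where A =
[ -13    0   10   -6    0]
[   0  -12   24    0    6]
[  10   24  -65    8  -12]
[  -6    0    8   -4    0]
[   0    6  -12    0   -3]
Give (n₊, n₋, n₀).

step 0: pivot -13 → sign −
step 1: pivot -12 → sign −
step 2: pivot -121/13 → sign −
step 3: row/col 3 already zero → sign 0
step 4: row/col 4 already zero → sign 0
signature = (0, 3, 2)

Answer: (0, 3, 2)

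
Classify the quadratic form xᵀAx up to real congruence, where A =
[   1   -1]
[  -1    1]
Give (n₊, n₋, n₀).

step 0: pivot 1 → sign +
step 1: row/col 1 already zero → sign 0
signature = (1, 0, 1)

Answer: (1, 0, 1)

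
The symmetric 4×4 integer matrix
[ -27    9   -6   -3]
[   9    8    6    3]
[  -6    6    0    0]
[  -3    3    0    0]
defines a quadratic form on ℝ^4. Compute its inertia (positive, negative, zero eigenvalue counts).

step 0: pivot -27 → sign −
step 1: pivot 11 → sign +
step 2: pivot -4/33 → sign −
step 3: row/col 3 already zero → sign 0
signature = (1, 2, 1)

Answer: (1, 2, 1)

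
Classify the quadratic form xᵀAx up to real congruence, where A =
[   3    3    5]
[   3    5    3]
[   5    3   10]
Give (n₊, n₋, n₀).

Answer: (2, 1, 0)

Derivation:
step 0: pivot 3 → sign +
step 1: pivot 2 → sign +
step 2: pivot -1/3 → sign −
signature = (2, 1, 0)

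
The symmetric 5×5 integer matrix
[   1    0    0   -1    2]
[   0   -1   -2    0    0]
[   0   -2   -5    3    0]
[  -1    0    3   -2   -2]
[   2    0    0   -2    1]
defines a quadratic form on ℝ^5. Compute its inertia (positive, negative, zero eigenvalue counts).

Answer: (2, 3, 0)

Derivation:
step 0: pivot 1 → sign +
step 1: pivot -1 → sign −
step 2: pivot -1 → sign −
step 3: pivot 6 → sign +
step 4: pivot -3 → sign −
signature = (2, 3, 0)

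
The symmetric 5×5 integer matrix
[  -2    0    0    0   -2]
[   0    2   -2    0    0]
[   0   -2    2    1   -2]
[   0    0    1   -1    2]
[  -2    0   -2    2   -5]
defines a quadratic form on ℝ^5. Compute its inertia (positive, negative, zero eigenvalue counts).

step 0: pivot -2 → sign −
step 1: pivot 2 → sign +
step 2: pivot -1 → sign −
step 3: pivot 1 → sign +
step 4: pivot 1 → sign +
signature = (3, 2, 0)

Answer: (3, 2, 0)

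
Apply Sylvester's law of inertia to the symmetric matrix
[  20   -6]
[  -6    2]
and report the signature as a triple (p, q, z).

step 0: pivot 20 → sign +
step 1: pivot 1/5 → sign +
signature = (2, 0, 0)

Answer: (2, 0, 0)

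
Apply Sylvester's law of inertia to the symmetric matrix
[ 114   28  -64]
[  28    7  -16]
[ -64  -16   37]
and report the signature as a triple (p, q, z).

Answer: (3, 0, 0)

Derivation:
step 0: pivot 114 → sign +
step 1: pivot 7/57 → sign +
step 2: pivot 3/7 → sign +
signature = (3, 0, 0)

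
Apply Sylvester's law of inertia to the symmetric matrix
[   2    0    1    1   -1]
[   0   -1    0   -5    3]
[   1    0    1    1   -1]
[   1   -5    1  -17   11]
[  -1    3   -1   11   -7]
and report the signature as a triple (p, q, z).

step 0: pivot 2 → sign +
step 1: pivot -1 → sign −
step 2: pivot 1/2 → sign +
step 3: pivot 7 → sign +
step 4: pivot -2/7 → sign −
signature = (3, 2, 0)

Answer: (3, 2, 0)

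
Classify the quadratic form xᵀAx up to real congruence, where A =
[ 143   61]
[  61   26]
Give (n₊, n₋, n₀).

step 0: pivot 143 → sign +
step 1: pivot -3/143 → sign −
signature = (1, 1, 0)

Answer: (1, 1, 0)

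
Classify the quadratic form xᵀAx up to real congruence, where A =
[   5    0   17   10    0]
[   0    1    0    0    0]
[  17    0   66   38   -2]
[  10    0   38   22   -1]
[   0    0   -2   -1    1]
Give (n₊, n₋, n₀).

Answer: (5, 0, 0)

Derivation:
step 0: pivot 5 → sign +
step 1: pivot 1 → sign +
step 2: pivot 41/5 → sign +
step 3: pivot 2/41 → sign +
step 4: pivot 1/2 → sign +
signature = (5, 0, 0)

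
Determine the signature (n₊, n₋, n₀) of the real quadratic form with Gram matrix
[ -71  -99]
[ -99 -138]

Answer: (1, 1, 0)

Derivation:
step 0: pivot -71 → sign −
step 1: pivot 3/71 → sign +
signature = (1, 1, 0)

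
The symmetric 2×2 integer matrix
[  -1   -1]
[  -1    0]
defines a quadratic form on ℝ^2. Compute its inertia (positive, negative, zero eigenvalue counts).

step 0: pivot -1 → sign −
step 1: pivot 1 → sign +
signature = (1, 1, 0)

Answer: (1, 1, 0)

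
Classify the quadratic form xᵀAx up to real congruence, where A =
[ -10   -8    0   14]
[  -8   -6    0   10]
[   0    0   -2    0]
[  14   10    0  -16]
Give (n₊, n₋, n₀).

step 0: pivot -10 → sign −
step 1: pivot 2/5 → sign +
step 2: pivot -2 → sign −
step 3: row/col 3 already zero → sign 0
signature = (1, 2, 1)

Answer: (1, 2, 1)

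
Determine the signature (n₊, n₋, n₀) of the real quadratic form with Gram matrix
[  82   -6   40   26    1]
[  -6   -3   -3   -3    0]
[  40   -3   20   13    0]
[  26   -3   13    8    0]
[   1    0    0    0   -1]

Answer: (2, 3, 0)

Derivation:
step 0: pivot 82 → sign +
step 1: pivot -141/41 → sign −
step 2: pivot 23/47 → sign +
step 3: pivot -3/23 → sign −
step 4: pivot -3/2 → sign −
signature = (2, 3, 0)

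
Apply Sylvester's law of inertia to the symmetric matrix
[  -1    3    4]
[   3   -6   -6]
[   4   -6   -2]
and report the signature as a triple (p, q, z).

Answer: (2, 1, 0)

Derivation:
step 0: pivot -1 → sign −
step 1: pivot 3 → sign +
step 2: pivot 2 → sign +
signature = (2, 1, 0)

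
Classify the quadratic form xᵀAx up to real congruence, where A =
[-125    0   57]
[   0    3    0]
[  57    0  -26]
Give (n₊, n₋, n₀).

Answer: (1, 2, 0)

Derivation:
step 0: pivot -125 → sign −
step 1: pivot 3 → sign +
step 2: pivot -1/125 → sign −
signature = (1, 2, 0)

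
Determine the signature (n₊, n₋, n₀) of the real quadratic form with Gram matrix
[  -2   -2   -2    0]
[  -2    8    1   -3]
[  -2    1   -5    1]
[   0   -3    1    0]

step 0: pivot -2 → sign −
step 1: pivot 10 → sign +
step 2: pivot -39/10 → sign −
step 3: pivot 1/39 → sign +
signature = (2, 2, 0)

Answer: (2, 2, 0)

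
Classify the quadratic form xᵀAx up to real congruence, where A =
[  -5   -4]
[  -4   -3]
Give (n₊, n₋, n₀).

Answer: (1, 1, 0)

Derivation:
step 0: pivot -5 → sign −
step 1: pivot 1/5 → sign +
signature = (1, 1, 0)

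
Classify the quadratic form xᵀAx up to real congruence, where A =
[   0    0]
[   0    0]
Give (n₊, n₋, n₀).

step 0: row/col 0 already zero → sign 0
step 1: row/col 1 already zero → sign 0
signature = (0, 0, 2)

Answer: (0, 0, 2)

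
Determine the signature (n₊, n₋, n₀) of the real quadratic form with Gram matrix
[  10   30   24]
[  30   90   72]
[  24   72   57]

Answer: (1, 1, 1)

Derivation:
step 0: pivot 10 → sign +
step 1: pivot -3/5 → sign −
step 2: row/col 2 already zero → sign 0
signature = (1, 1, 1)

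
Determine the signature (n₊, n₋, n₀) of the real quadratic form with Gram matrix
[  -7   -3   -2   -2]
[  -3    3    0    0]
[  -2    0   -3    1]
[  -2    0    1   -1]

Answer: (2, 2, 0)

Derivation:
step 0: pivot -7 → sign −
step 1: pivot 30/7 → sign +
step 2: pivot -13/5 → sign −
step 3: pivot 2/13 → sign +
signature = (2, 2, 0)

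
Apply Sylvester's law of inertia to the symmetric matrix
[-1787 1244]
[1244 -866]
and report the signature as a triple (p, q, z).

step 0: pivot -1787 → sign −
step 1: pivot -6/1787 → sign −
signature = (0, 2, 0)

Answer: (0, 2, 0)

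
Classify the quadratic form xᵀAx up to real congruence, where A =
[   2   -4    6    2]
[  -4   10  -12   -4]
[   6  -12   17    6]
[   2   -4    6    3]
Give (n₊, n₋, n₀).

Answer: (3, 1, 0)

Derivation:
step 0: pivot 2 → sign +
step 1: pivot 2 → sign +
step 2: pivot -1 → sign −
step 3: pivot 1 → sign +
signature = (3, 1, 0)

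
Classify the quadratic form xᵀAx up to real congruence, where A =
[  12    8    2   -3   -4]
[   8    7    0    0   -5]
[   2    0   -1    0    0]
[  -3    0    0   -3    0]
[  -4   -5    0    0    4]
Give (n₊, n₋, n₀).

step 0: pivot 12 → sign +
step 1: pivot 5/3 → sign +
step 2: pivot -12/5 → sign −
step 3: pivot -69/16 → sign −
step 4: pivot 3/23 → sign +
signature = (3, 2, 0)

Answer: (3, 2, 0)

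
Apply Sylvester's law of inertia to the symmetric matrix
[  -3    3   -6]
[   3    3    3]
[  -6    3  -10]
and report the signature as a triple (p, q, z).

step 0: pivot -3 → sign −
step 1: pivot 6 → sign +
step 2: pivot 1/2 → sign +
signature = (2, 1, 0)

Answer: (2, 1, 0)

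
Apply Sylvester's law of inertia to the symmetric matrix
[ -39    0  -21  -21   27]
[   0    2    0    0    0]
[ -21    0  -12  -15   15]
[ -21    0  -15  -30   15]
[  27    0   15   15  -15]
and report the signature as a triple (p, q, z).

Answer: (2, 2, 1)

Derivation:
step 0: pivot -39 → sign −
step 1: pivot 2 → sign +
step 2: pivot -9/13 → sign −
step 3: pivot 1 → sign +
step 4: row/col 4 already zero → sign 0
signature = (2, 2, 1)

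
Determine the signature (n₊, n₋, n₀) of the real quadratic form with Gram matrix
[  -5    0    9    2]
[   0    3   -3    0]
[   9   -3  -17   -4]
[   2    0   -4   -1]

Answer: (1, 3, 0)

Derivation:
step 0: pivot -5 → sign −
step 1: pivot 3 → sign +
step 2: pivot -19/5 → sign −
step 3: pivot -3/19 → sign −
signature = (1, 3, 0)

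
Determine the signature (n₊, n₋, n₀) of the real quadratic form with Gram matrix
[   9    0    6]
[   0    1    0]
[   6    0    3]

Answer: (2, 1, 0)

Derivation:
step 0: pivot 9 → sign +
step 1: pivot 1 → sign +
step 2: pivot -1 → sign −
signature = (2, 1, 0)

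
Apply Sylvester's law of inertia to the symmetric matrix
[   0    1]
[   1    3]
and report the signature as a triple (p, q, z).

Answer: (1, 1, 0)

Derivation:
step 0: pivot 3 → sign +
step 1: pivot -1/3 → sign −
signature = (1, 1, 0)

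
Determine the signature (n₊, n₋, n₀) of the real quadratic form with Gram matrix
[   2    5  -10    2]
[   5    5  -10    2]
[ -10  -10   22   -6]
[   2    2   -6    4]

step 0: pivot 2 → sign +
step 1: pivot -15/2 → sign −
step 2: pivot 2 → sign +
step 3: pivot 6/5 → sign +
signature = (3, 1, 0)

Answer: (3, 1, 0)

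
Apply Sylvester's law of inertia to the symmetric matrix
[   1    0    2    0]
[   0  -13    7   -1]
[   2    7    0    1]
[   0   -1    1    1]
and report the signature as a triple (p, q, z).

step 0: pivot 1 → sign +
step 1: pivot -13 → sign −
step 2: pivot -3/13 → sign −
step 3: pivot 2 → sign +
signature = (2, 2, 0)

Answer: (2, 2, 0)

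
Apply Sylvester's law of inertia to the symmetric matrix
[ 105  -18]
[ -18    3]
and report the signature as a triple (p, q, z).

step 0: pivot 105 → sign +
step 1: pivot -3/35 → sign −
signature = (1, 1, 0)

Answer: (1, 1, 0)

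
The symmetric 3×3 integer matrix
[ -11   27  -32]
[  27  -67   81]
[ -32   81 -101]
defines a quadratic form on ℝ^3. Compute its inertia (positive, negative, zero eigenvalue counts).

Answer: (1, 2, 0)

Derivation:
step 0: pivot -11 → sign −
step 1: pivot -8/11 → sign −
step 2: pivot 3/8 → sign +
signature = (1, 2, 0)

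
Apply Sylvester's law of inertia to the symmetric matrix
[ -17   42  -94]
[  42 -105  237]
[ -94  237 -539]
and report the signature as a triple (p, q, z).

Answer: (0, 3, 0)

Derivation:
step 0: pivot -17 → sign −
step 1: pivot -21/17 → sign −
step 2: pivot -6/7 → sign −
signature = (0, 3, 0)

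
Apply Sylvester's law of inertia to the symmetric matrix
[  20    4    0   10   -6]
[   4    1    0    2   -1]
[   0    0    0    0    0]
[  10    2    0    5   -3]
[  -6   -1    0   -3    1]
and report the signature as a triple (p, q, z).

step 0: pivot 20 → sign +
step 1: pivot 1/5 → sign +
step 2: pivot -1 → sign −
step 3: row/col 3 already zero → sign 0
step 4: row/col 4 already zero → sign 0
signature = (2, 1, 2)

Answer: (2, 1, 2)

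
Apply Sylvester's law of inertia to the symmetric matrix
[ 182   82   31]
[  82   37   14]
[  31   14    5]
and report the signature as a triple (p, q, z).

Answer: (2, 1, 0)

Derivation:
step 0: pivot 182 → sign +
step 1: pivot 5/91 → sign +
step 2: pivot -3/10 → sign −
signature = (2, 1, 0)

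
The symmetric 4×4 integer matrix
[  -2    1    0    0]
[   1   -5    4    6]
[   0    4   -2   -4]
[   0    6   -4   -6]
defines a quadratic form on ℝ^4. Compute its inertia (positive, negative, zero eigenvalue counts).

Answer: (2, 2, 0)

Derivation:
step 0: pivot -2 → sign −
step 1: pivot -9/2 → sign −
step 2: pivot 14/9 → sign +
step 3: pivot 6/7 → sign +
signature = (2, 2, 0)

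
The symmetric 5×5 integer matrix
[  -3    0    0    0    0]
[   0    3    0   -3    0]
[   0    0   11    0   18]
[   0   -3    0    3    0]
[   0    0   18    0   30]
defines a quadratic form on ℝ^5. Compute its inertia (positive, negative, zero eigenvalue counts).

step 0: pivot -3 → sign −
step 1: pivot 3 → sign +
step 2: pivot 11 → sign +
step 3: pivot 6/11 → sign +
step 4: row/col 4 already zero → sign 0
signature = (3, 1, 1)

Answer: (3, 1, 1)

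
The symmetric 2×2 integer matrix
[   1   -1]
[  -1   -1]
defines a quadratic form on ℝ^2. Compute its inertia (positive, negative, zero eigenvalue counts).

step 0: pivot 1 → sign +
step 1: pivot -2 → sign −
signature = (1, 1, 0)

Answer: (1, 1, 0)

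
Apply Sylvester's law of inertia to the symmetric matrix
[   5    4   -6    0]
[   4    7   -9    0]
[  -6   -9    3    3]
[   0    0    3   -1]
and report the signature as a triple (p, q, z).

Answer: (3, 1, 0)

Derivation:
step 0: pivot 5 → sign +
step 1: pivot 19/5 → sign +
step 2: pivot -168/19 → sign −
step 3: pivot 1/56 → sign +
signature = (3, 1, 0)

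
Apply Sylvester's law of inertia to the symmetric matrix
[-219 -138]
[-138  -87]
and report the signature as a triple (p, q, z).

Answer: (0, 2, 0)

Derivation:
step 0: pivot -219 → sign −
step 1: pivot -3/73 → sign −
signature = (0, 2, 0)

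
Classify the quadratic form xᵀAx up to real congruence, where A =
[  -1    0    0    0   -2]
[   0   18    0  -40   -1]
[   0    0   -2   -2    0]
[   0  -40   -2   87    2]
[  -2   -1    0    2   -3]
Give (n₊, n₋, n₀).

step 0: pivot -1 → sign −
step 1: pivot 18 → sign +
step 2: pivot -2 → sign −
step 3: pivot 1/9 → sign +
step 4: pivot 1/2 → sign +
signature = (3, 2, 0)

Answer: (3, 2, 0)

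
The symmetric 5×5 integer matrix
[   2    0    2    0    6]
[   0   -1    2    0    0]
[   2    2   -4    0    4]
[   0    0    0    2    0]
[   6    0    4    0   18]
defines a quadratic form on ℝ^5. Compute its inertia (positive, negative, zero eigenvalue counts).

Answer: (3, 2, 0)

Derivation:
step 0: pivot 2 → sign +
step 1: pivot -1 → sign −
step 2: pivot -2 → sign −
step 3: pivot 2 → sign +
step 4: pivot 2 → sign +
signature = (3, 2, 0)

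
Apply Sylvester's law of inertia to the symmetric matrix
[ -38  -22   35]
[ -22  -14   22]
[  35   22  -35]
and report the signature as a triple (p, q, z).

Answer: (0, 3, 0)

Derivation:
step 0: pivot -38 → sign −
step 1: pivot -24/19 → sign −
step 2: pivot -3/8 → sign −
signature = (0, 3, 0)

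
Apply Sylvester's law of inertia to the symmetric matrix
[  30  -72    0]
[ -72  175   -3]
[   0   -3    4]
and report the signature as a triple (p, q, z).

step 0: pivot 30 → sign +
step 1: pivot 11/5 → sign +
step 2: pivot -1/11 → sign −
signature = (2, 1, 0)

Answer: (2, 1, 0)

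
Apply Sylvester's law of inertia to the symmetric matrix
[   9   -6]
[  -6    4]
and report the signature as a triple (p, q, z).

step 0: pivot 9 → sign +
step 1: row/col 1 already zero → sign 0
signature = (1, 0, 1)

Answer: (1, 0, 1)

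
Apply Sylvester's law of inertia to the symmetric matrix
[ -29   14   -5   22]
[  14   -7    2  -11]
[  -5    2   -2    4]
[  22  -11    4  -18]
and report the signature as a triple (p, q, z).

Answer: (1, 3, 0)

Derivation:
step 0: pivot -29 → sign −
step 1: pivot -7/29 → sign −
step 2: pivot -3/7 → sign −
step 3: pivot 1 → sign +
signature = (1, 3, 0)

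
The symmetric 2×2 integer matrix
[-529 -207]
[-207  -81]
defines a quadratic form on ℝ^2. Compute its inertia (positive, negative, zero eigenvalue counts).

step 0: pivot -529 → sign −
step 1: row/col 1 already zero → sign 0
signature = (0, 1, 1)

Answer: (0, 1, 1)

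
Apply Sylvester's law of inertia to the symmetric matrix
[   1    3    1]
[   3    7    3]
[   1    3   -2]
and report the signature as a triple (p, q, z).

step 0: pivot 1 → sign +
step 1: pivot -2 → sign −
step 2: pivot -3 → sign −
signature = (1, 2, 0)

Answer: (1, 2, 0)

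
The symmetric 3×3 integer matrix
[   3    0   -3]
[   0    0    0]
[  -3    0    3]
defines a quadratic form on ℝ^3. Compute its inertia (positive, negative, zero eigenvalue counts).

step 0: pivot 3 → sign +
step 1: row/col 1 already zero → sign 0
step 2: row/col 2 already zero → sign 0
signature = (1, 0, 2)

Answer: (1, 0, 2)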